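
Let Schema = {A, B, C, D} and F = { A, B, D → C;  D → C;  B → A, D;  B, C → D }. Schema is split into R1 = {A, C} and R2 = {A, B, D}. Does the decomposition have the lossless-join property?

No

Common attributes: R1 ∩ R2 = {A}.
No dependency enlarges {A}, so (A)⁺ = {A}.
The closure contains neither all of R1 = {A, C} nor all of R2 = {A, B, D}, so the common attributes are not a superkey of either fragment. The join is lossy.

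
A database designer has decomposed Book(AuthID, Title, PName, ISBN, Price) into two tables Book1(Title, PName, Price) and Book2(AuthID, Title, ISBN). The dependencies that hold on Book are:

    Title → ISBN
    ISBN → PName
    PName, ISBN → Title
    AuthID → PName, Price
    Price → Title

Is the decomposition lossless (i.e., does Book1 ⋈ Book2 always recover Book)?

Common attributes: Book1 ∩ Book2 = {Title}.
Closure of {Title}: Title → ISBN applies, adding ISBN; ISBN → PName applies, adding PName. So (Title)⁺ = {Title, PName, ISBN}.
The closure contains neither all of Book1 = {Title, PName, Price} nor all of Book2 = {AuthID, Title, ISBN}, so the common attributes are not a superkey of either fragment. The join is lossy.

No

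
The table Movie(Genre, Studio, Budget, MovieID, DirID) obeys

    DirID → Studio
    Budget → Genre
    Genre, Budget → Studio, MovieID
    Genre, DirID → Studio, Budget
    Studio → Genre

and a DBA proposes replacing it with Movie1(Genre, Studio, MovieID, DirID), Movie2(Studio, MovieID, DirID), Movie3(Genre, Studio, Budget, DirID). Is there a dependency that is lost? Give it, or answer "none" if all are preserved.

Check Genre, Budget → Studio, MovieID: no single fragment contains all of {Genre, Studio, Budget, MovieID}, and the restricted closure of {Genre, Budget} across the fragments never reaches {Studio, MovieID}.
DirID → Studio is preserved.
Budget → Genre is preserved.
Genre, DirID → Studio, Budget is preserved.
Studio → Genre is preserved.

Genre, Budget → Studio, MovieID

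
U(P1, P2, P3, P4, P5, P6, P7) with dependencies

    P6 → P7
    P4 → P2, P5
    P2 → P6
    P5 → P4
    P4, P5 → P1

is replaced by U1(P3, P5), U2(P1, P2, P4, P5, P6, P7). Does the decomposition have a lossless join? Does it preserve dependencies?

Lossless test: (P5)⁺ = {P1, P2, P4, P5, P6, P7}, which contains all of one fragment — lossless.
Dependency preservation: every FD's attributes lie within a single fragment, so each can be enforced locally — preserved.

lossless and dependency-preserving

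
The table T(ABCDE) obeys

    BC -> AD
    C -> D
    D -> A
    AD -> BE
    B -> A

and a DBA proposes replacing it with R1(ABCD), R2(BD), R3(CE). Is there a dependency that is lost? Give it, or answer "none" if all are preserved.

AD -> BE

Check AD → BE: no single fragment contains all of {ABDE}, and the restricted closure of {AD} across the fragments never reaches {BE}.
BC → AD is preserved.
C → D is preserved.
D → A is preserved.
B → A is preserved.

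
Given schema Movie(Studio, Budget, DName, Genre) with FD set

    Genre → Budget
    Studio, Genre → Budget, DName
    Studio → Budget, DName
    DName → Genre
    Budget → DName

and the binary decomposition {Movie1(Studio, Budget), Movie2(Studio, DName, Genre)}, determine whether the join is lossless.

Yes

Common attributes: Movie1 ∩ Movie2 = {Studio}.
Closure of {Studio}: Studio → Budget, DName applies, adding Budget, DName; DName → Genre applies, adding Genre. So (Studio)⁺ = {Studio, Budget, DName, Genre}.
This closure contains every attribute of Movie1, so Movie1 ∩ Movie2 → Movie1. The join is lossless.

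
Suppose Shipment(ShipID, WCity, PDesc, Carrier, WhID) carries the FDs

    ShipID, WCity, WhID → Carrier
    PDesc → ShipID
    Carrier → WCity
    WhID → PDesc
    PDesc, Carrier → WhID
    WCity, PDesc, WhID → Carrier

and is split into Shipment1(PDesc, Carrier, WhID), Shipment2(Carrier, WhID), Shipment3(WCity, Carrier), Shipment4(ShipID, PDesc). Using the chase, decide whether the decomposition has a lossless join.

Yes

Chase test. Columns are ShipID, WCity, PDesc, Carrier, WhID; row i has aⱼ where attribute j ∈ Shipmenti, else bᵢⱼ.
Initial tableau (one row per fragment):
  row 1: b11 b12 a3 a4 a5
  row 2: b21 b22 b23 a4 a5
  row 3: b31 a2 b33 a4 b35
  row 4: a1 b42 a3 b44 b45
Rows 1 and 4 agree on PDesc; apply PDesc→ShipID and equate their ShipID entries.
Rows 1 and 2 agree on Carrier; apply Carrier→WCity and equate their WCity entries.
Rows 1 and 3 agree on Carrier; apply Carrier→WCity and equate their WCity entries.
Rows 1 and 2 agree on WhID; apply WhID→PDesc and equate their PDesc entries.
Rows 1 and 2 agree on PDesc; apply PDesc→ShipID and equate their ShipID entries.
Row 1 is now all distinguished symbols — the join is lossless.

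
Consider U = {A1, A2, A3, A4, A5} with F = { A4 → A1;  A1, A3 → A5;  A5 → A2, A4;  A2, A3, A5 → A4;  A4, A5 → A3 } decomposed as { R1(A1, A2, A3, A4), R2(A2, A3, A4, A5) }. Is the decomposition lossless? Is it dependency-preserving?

Lossless test: (A2, A3, A4)⁺ = {A1, A2, A3, A4, A5}, which contains all of one fragment — lossless.
Dependency preservation: A1, A3 → A5 is not contained in any single fragment, but the restricted closure of its left-hand side across the fragments still reaches the right-hand side; the remaining FDs each lie inside some fragment. All dependencies are preserved.

lossless and dependency-preserving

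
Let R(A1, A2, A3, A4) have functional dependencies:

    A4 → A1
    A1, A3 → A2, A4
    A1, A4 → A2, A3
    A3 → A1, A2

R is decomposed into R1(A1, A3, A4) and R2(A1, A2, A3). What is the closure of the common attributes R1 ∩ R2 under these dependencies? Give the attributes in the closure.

R1 ∩ R2 = {A1, A3}.
A1, A3 → A2, A4 applies, adding A2, A4
Closure: {A1, A2, A3, A4}.

A1, A2, A3, A4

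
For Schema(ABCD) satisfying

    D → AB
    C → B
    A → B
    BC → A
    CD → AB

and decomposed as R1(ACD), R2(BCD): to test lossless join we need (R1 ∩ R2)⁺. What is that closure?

ABCD

R1 ∩ R2 = {CD}.
D → AB applies, adding AB
Closure: {ABCD}.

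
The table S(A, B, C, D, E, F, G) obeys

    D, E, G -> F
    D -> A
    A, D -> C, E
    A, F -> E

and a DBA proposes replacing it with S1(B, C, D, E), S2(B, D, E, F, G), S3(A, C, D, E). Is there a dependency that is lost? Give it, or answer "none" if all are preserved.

A, F -> E

Check A, F → E: no single fragment contains all of {A, E, F}, and the restricted closure of {A, F} across the fragments never reaches {E}.
D, E, G → F is preserved.
D → A is preserved.
A, D → C, E is preserved.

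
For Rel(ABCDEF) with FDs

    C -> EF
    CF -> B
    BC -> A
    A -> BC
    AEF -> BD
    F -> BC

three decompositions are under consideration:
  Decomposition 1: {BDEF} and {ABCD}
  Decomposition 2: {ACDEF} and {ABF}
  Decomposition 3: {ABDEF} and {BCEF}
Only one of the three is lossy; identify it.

Decomposition 1

Decomposition 1: common = {BD}, closure = {BD} → lossy.
Decomposition 2: common = {AF}, closure = {ABCDEF} → lossless.
Decomposition 3: common = {BEF}, closure = {ABCDEF} → lossless.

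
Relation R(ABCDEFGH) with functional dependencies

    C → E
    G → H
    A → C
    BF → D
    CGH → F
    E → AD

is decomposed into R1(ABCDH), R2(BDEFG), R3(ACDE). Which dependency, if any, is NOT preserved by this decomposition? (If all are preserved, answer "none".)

G → H

Check G → H: no single fragment contains all of {GH}, and the restricted closure of {G} across the fragments never reaches {H}.
C → E is preserved.
A → C is preserved.
BF → D is preserved.
CGH → F is preserved.
E → AD is preserved.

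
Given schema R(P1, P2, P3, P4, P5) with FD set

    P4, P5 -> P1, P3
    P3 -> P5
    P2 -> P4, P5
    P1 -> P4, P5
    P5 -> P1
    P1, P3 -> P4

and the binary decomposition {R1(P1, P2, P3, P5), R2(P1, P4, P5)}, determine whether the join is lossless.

Yes

Common attributes: R1 ∩ R2 = {P1, P5}.
Closure of {P1, P5}: P1 → P4, P5 applies, adding P4; P4, P5 → P1, P3 applies, adding P3. So (P1, P5)⁺ = {P1, P3, P4, P5}.
This closure contains every attribute of R2, so R1 ∩ R2 → R2. The join is lossless.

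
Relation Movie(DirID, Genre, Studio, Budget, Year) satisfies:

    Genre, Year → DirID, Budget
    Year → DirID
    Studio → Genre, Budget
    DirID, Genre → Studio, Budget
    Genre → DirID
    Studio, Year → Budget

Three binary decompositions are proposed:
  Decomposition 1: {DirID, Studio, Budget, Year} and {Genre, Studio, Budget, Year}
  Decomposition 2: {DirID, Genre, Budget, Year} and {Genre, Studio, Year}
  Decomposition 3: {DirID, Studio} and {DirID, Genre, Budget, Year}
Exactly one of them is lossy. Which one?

Decomposition 3

Decomposition 1: common = {Studio, Budget, Year}, closure = {DirID, Genre, Studio, Budget, Year} → lossless.
Decomposition 2: common = {Genre, Year}, closure = {DirID, Genre, Studio, Budget, Year} → lossless.
Decomposition 3: common = {DirID}, closure = {DirID} → lossy.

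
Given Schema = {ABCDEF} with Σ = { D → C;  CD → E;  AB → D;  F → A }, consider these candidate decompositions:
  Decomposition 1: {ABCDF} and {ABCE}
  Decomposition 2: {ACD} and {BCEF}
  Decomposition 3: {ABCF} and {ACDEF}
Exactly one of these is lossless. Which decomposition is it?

Decomposition 1: common = {ABC}, closure = {ABCDE} → lossless.
Decomposition 2: common = {C}, closure = {C} → lossy.
Decomposition 3: common = {ACF}, closure = {ACF} → lossy.

Decomposition 1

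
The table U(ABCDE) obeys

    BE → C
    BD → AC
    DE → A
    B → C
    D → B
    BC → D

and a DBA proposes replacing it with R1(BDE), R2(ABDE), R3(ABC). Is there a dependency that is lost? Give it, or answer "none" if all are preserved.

none

BE → C: restricted closure across fragments reaches C.
BD → AC: restricted closure across fragments reaches AC.
DE → A lies within R2.
B → C lies within R3.
D → B lies within R1.
BC → D: restricted closure across fragments reaches D.
Every dependency is enforceable on the fragments, so the decomposition is dependency-preserving.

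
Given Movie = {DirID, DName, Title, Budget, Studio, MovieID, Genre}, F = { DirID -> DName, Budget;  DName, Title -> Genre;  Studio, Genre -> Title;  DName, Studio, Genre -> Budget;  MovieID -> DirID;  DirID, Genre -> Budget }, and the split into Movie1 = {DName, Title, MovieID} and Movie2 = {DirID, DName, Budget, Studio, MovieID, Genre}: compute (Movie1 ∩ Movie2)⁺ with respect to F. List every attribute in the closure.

DirID, DName, Budget, MovieID

Movie1 ∩ Movie2 = {DName, MovieID}.
MovieID → DirID applies, adding DirID
DirID → DName, Budget applies, adding Budget
Closure: {DirID, DName, Budget, MovieID}.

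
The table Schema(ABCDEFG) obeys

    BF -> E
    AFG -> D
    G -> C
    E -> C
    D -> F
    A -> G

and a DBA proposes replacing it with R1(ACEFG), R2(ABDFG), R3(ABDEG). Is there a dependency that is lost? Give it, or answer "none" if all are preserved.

Check BF → E: no single fragment contains all of {BEF}, and the restricted closure of {BF} across the fragments never reaches {E}.
AFG → D is preserved.
G → C is preserved.
E → C is preserved.
D → F is preserved.
A → G is preserved.

BF -> E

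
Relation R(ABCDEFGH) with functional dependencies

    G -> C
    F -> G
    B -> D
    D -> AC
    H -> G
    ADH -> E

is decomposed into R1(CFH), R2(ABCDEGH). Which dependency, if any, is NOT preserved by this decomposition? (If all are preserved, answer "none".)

Check F → G: no single fragment contains all of {FG}, and the restricted closure of {F} across the fragments never reaches {G}.
G → C is preserved.
B → D is preserved.
D → AC is preserved.
H → G is preserved.
ADH → E is preserved.

F -> G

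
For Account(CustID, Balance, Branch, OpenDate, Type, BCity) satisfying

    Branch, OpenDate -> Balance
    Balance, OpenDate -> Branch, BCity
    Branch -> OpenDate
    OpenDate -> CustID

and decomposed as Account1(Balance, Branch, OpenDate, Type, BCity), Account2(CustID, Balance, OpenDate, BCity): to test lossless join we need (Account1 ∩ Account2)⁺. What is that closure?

Account1 ∩ Account2 = {Balance, OpenDate, BCity}.
Balance, OpenDate → Branch, BCity applies, adding Branch
OpenDate → CustID applies, adding CustID
Closure: {CustID, Balance, Branch, OpenDate, BCity}.

CustID, Balance, Branch, OpenDate, BCity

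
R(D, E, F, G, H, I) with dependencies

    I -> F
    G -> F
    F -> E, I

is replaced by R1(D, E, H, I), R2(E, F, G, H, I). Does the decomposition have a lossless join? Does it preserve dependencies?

Lossless test: (E, H, I)⁺ = {E, F, H, I}, which is a superkey of neither fragment — lossy.
Dependency preservation: every FD's attributes lie within a single fragment, so each can be enforced locally — preserved.

lossy but dependency-preserving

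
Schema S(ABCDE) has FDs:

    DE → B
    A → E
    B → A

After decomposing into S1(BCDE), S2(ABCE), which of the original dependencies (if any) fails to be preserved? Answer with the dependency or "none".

DE → B lies within S1.
A → E lies within S2.
B → A lies within S2.
Every dependency is enforceable on the fragments, so the decomposition is dependency-preserving.

none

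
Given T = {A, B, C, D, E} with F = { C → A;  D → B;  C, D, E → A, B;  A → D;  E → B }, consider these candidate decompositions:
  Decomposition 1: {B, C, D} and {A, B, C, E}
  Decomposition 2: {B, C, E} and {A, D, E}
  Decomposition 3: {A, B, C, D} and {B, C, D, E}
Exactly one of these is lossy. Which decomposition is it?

Decomposition 2

Decomposition 1: common = {B, C}, closure = {A, B, C, D} → lossless.
Decomposition 2: common = {E}, closure = {B, E} → lossy.
Decomposition 3: common = {B, C, D}, closure = {A, B, C, D} → lossless.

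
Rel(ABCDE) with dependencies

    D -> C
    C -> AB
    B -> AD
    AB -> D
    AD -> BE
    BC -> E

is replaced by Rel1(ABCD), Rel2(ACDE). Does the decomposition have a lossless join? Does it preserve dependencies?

lossless and dependency-preserving

Lossless test: (ACD)⁺ = {ABCDE}, which contains all of one fragment — lossless.
Dependency preservation: AD → BE; BC → E are not contained in any single fragment, but the restricted closure of each left-hand side across the fragments still reaches the right-hand side; the remaining FDs each lie inside some fragment. All dependencies are preserved.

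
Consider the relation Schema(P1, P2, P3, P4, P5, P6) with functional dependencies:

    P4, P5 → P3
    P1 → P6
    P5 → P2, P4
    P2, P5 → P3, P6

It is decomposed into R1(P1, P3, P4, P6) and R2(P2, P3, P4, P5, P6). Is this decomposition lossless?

No

Common attributes: R1 ∩ R2 = {P3, P4, P6}.
No dependency enlarges {P3, P4, P6}, so (P3, P4, P6)⁺ = {P3, P4, P6}.
The closure contains neither all of R1 = {P1, P3, P4, P6} nor all of R2 = {P2, P3, P4, P5, P6}, so the common attributes are not a superkey of either fragment. The join is lossy.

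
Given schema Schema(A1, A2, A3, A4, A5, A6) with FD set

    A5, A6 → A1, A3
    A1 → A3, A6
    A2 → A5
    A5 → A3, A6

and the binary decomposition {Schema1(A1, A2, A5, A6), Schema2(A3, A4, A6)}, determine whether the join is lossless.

No

Common attributes: Schema1 ∩ Schema2 = {A6}.
No dependency enlarges {A6}, so (A6)⁺ = {A6}.
The closure contains neither all of Schema1 = {A1, A2, A5, A6} nor all of Schema2 = {A3, A4, A6}, so the common attributes are not a superkey of either fragment. The join is lossy.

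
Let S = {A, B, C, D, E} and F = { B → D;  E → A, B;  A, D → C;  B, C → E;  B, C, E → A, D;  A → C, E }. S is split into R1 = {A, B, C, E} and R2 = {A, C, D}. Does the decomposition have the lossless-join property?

Yes

Common attributes: R1 ∩ R2 = {A, C}.
Closure of {A, C}: A → C, E applies, adding E; E → A, B applies, adding B; B, C, E → A, D applies, adding D. So (A, C)⁺ = {A, B, C, D, E}.
This closure contains every attribute of R1, so R1 ∩ R2 → R1. The join is lossless.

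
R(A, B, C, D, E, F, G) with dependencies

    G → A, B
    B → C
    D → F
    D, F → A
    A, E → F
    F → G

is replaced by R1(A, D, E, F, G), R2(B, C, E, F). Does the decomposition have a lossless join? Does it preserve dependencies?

Lossless test: (E, F)⁺ = {A, B, C, E, F, G}, which contains all of one fragment — lossless.
Dependency preservation: the restricted closure of {G} across the fragments never reaches {A, B}, so G → A, B cannot be enforced without a join — not preserved.

lossless but not dependency-preserving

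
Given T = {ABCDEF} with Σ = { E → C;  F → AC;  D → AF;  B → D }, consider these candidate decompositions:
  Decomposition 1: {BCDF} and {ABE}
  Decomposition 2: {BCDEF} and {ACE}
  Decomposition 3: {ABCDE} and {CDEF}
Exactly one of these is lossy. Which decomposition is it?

Decomposition 1: common = {B}, closure = {ABCDF} → lossless.
Decomposition 2: common = {CE}, closure = {CE} → lossy.
Decomposition 3: common = {CDE}, closure = {ACDEF} → lossless.

Decomposition 2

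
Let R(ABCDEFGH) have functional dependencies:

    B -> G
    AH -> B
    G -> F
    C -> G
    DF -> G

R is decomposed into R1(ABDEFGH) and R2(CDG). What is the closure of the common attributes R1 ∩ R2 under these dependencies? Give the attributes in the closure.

DFG

R1 ∩ R2 = {DG}.
G → F applies, adding F
Closure: {DFG}.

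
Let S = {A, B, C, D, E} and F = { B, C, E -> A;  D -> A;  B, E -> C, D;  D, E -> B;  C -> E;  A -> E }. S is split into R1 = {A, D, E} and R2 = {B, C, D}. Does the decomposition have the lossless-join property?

Common attributes: R1 ∩ R2 = {D}.
Closure of {D}: D → A applies, adding A; A → E applies, adding E; D, E → B applies, adding B; B, E → C, D applies, adding C. So (D)⁺ = {A, B, C, D, E}.
This closure contains every attribute of R1, so R1 ∩ R2 → R1. The join is lossless.

Yes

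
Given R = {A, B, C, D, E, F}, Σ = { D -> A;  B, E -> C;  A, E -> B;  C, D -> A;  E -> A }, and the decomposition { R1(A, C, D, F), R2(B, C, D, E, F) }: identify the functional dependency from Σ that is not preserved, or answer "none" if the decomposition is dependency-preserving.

Check E → A: no single fragment contains all of {A, E}, and the restricted closure of {E} across the fragments never reaches {A}.
D → A is preserved.
B, E → C is preserved.
A, E → B is preserved.
C, D → A is preserved.

E -> A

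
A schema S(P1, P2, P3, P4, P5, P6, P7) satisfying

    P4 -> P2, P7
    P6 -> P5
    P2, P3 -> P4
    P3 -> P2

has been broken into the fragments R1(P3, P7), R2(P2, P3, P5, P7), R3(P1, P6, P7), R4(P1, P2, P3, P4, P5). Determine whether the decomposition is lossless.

Chase test. Columns are P1, P2, P3, P4, P5, P6, P7; row i has aⱼ where attribute j ∈ Ri, else bᵢⱼ.
Initial tableau (one row per fragment):
  row 1: b11 b12 a3 b14 b15 b16 a7
  row 2: b21 a2 a3 b24 a5 b26 a7
  row 3: a1 b32 b33 b34 b35 a6 a7
  row 4: a1 a2 a3 a4 a5 b46 b47
Rows 2 and 4 agree on P2, P3; apply P2, P3→P4 and equate their P4 entries.
Rows 1 and 2 agree on P3; apply P3→P2 and equate their P2 entries.
Rows 2 and 4 agree on P4; apply P4→P2, P7 and equate their P2, P7 entries.
Rows 1 and 2 agree on P2, P3; apply P2, P3→P4 and equate their P4 entries.
No row becomes fully distinguished — the join is lossy.

No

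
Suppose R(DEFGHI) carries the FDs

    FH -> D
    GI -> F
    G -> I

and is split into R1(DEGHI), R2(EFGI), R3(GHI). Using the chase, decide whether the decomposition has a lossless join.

Yes

Chase test. Columns are DEFGHI; row i has aⱼ where attribute j ∈ Ri, else bᵢⱼ.
Initial tableau (one row per fragment):
  row 1: a1 a2 b13 a4 a5 a6
  row 2: b21 a2 a3 a4 b25 a6
  row 3: b31 b32 b33 a4 a5 a6
Rows 1 and 2 agree on GI; apply GI→F and equate their F entries.
Rows 1 and 3 agree on GI; apply GI→F and equate their F entries.
Rows 1 and 3 agree on FH; apply FH→D and equate their D entries.
Row 1 is now all distinguished symbols — the join is lossless.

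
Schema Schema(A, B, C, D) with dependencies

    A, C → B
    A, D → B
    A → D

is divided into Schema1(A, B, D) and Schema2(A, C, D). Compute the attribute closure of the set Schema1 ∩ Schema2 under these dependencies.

Schema1 ∩ Schema2 = {A, D}.
A, D → B applies, adding B
Closure: {A, B, D}.

A, B, D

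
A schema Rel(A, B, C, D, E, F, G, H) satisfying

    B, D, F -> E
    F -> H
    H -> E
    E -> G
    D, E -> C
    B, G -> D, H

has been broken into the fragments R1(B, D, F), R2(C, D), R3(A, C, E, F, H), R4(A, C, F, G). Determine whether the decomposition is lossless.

Chase test. Columns are A, B, C, D, E, F, G, H; row i has aⱼ where attribute j ∈ Ri, else bᵢⱼ.
Initial tableau (one row per fragment):
  row 1: b11 a2 b13 a4 b15 a6 b17 b18
  row 2: b21 b22 a3 a4 b25 b26 b27 b28
  row 3: a1 b32 a3 b34 a5 a6 b37 a8
  row 4: a1 b42 a3 b44 b45 a6 a7 b48
Rows 1 and 3 agree on F; apply F→H and equate their H entries.
Rows 1 and 4 agree on F; apply F→H and equate their H entries.
Rows 1 and 3 agree on H; apply H→E and equate their E entries.
Rows 1 and 4 agree on H; apply H→E and equate their E entries.
Rows 1 and 3 agree on E; apply E→G and equate their G entries.
Rows 1 and 4 agree on E; apply E→G and equate their G entries.
No row becomes fully distinguished — the join is lossy.

No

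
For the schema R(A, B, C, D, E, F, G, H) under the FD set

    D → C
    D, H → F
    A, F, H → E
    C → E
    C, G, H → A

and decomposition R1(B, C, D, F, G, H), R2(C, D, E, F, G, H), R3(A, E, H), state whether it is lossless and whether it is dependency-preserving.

lossy and not dependency-preserving

Lossless test (chase): Rows 1 and 2 agree on C; apply C→E and equate their E entries. Rows 1 and 2 agree on C, G, H; apply C, G, H→A and equate their A entries. No row becomes fully distinguished — the join is lossy.
Dependency preservation: the restricted closure of {A, F, H} across the fragments never reaches {E}, so A, F, H → E cannot be enforced without a join — not preserved.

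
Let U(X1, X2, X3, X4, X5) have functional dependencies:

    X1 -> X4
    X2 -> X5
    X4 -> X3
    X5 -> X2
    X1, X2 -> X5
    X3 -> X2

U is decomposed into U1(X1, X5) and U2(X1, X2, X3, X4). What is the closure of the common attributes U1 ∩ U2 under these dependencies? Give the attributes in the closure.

X1, X2, X3, X4, X5

U1 ∩ U2 = {X1}.
X1 → X4 applies, adding X4
X4 → X3 applies, adding X3
X3 → X2 applies, adding X2
X2 → X5 applies, adding X5
Closure: {X1, X2, X3, X4, X5}.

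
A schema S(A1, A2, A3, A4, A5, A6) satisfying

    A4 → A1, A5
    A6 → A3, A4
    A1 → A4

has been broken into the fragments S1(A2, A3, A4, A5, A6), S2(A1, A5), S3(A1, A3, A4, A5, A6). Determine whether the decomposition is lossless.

Yes

Chase test. Columns are A1, A2, A3, A4, A5, A6; row i has aⱼ where attribute j ∈ Si, else bᵢⱼ.
Initial tableau (one row per fragment):
  row 1: b11 a2 a3 a4 a5 a6
  row 2: a1 b22 b23 b24 a5 b26
  row 3: a1 b32 a3 a4 a5 a6
Rows 1 and 3 agree on A4; apply A4→A1, A5 and equate their A1, A5 entries.
Rows 1 and 2 agree on A1; apply A1→A4 and equate their A4 entries.
Row 1 is now all distinguished symbols — the join is lossless.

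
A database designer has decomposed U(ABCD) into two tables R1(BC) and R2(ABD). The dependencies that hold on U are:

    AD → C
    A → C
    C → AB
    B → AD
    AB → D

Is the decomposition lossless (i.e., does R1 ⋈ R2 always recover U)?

Yes

Common attributes: R1 ∩ R2 = {B}.
Closure of {B}: B → AD applies, adding AD; AD → C applies, adding C. So (B)⁺ = {ABCD}.
This closure contains every attribute of R1, so R1 ∩ R2 → R1. The join is lossless.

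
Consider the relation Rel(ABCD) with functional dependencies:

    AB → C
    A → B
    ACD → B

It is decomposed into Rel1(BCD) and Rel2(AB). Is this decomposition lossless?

No

Common attributes: Rel1 ∩ Rel2 = {B}.
No dependency enlarges {B}, so (B)⁺ = {B}.
The closure contains neither all of Rel1 = {BCD} nor all of Rel2 = {AB}, so the common attributes are not a superkey of either fragment. The join is lossy.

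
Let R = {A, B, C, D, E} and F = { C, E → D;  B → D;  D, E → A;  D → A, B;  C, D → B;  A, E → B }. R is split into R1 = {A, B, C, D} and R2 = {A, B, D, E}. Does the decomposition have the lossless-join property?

Common attributes: R1 ∩ R2 = {A, B, D}.
No dependency enlarges {A, B, D}, so (A, B, D)⁺ = {A, B, D}.
The closure contains neither all of R1 = {A, B, C, D} nor all of R2 = {A, B, D, E}, so the common attributes are not a superkey of either fragment. The join is lossy.

No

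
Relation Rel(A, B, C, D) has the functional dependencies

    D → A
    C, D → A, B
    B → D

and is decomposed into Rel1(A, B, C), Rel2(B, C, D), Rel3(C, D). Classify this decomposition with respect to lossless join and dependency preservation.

Lossless test (chase): Rows 2 and 3 agree on D; apply D→A and equate their A entries. Rows 2 and 3 agree on C, D; apply C, D→A, B and equate their A, B entries. Rows 1 and 2 agree on B; apply B→D and equate their D entries. Rows 1 and 2 agree on D; apply D→A and equate their A entries. Row 1 is now all distinguished symbols — the join is lossless.
Dependency preservation: the restricted closure of {D} across the fragments never reaches {A}, so D → A cannot be enforced without a join — not preserved.

lossless but not dependency-preserving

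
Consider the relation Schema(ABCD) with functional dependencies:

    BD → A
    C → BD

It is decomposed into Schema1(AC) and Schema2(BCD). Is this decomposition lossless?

Yes

Common attributes: Schema1 ∩ Schema2 = {C}.
Closure of {C}: C → BD applies, adding BD; BD → A applies, adding A. So (C)⁺ = {ABCD}.
This closure contains every attribute of Schema1, so Schema1 ∩ Schema2 → Schema1. The join is lossless.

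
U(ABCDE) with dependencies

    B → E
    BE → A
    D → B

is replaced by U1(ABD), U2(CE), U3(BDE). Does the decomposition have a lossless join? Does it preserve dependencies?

lossy but dependency-preserving

Lossless test (chase): Rows 1 and 3 agree on B; apply B→E and equate their E entries. Rows 1 and 3 agree on BE; apply BE→A and equate their A entries. No row becomes fully distinguished — the join is lossy.
Dependency preservation: BE → A is not contained in any single fragment, but the restricted closure of its left-hand side across the fragments still reaches the right-hand side; the remaining FDs each lie inside some fragment. All dependencies are preserved.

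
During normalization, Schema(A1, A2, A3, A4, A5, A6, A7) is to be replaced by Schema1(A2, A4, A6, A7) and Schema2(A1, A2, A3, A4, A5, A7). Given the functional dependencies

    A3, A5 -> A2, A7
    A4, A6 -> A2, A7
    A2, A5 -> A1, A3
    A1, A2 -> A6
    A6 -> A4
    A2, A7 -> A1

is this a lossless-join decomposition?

Yes

Common attributes: Schema1 ∩ Schema2 = {A2, A4, A7}.
Closure of {A2, A4, A7}: A2, A7 → A1 applies, adding A1; A1, A2 → A6 applies, adding A6. So (A2, A4, A7)⁺ = {A1, A2, A4, A6, A7}.
This closure contains every attribute of Schema1, so Schema1 ∩ Schema2 → Schema1. The join is lossless.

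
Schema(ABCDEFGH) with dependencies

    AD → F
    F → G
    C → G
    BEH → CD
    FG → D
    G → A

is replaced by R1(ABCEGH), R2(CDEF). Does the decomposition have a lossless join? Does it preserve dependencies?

lossy and not dependency-preserving

Lossless test: (CE)⁺ = {ACEG}, which is a superkey of neither fragment — lossy.
Dependency preservation: the restricted closure of {AD} across the fragments never reaches {F}, so AD → F cannot be enforced without a join — not preserved.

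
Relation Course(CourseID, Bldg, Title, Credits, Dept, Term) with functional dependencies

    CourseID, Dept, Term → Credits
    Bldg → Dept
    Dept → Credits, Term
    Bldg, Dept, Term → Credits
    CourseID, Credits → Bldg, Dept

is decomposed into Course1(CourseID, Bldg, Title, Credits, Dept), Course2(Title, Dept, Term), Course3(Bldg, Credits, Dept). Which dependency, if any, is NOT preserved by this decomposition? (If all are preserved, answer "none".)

none

CourseID, Dept, Term → Credits: restricted closure across fragments reaches Credits.
Bldg → Dept lies within Course1.
Dept → Credits, Term: restricted closure across fragments reaches Credits, Term.
Bldg, Dept, Term → Credits: restricted closure across fragments reaches Credits.
CourseID, Credits → Bldg, Dept lies within Course1.
Every dependency is enforceable on the fragments, so the decomposition is dependency-preserving.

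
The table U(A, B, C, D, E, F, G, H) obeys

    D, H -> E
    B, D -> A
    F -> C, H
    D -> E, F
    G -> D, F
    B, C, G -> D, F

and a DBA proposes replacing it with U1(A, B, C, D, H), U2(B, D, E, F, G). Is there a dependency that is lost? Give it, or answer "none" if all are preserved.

F -> C, H

Check F → C, H: no single fragment contains all of {C, F, H}, and the restricted closure of {F} across the fragments never reaches {C, H}.
D, H → E is preserved.
B, D → A is preserved.
D → E, F is preserved.
G → D, F is preserved.
B, C, G → D, F is preserved.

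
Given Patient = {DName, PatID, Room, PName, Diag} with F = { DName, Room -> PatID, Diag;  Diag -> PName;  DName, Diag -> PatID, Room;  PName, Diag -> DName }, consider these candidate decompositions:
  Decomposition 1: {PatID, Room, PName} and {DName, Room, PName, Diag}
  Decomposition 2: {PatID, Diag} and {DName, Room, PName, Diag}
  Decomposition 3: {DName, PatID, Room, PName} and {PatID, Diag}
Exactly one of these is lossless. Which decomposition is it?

Decomposition 1: common = {Room, PName}, closure = {Room, PName} → lossy.
Decomposition 2: common = {Diag}, closure = {DName, PatID, Room, PName, Diag} → lossless.
Decomposition 3: common = {PatID}, closure = {PatID} → lossy.

Decomposition 2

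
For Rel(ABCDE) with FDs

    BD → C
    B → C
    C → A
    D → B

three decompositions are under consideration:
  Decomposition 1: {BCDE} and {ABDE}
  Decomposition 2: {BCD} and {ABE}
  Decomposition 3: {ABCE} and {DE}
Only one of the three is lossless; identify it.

Decomposition 1

Decomposition 1: common = {BDE}, closure = {ABCDE} → lossless.
Decomposition 2: common = {B}, closure = {ABC} → lossy.
Decomposition 3: common = {E}, closure = {E} → lossy.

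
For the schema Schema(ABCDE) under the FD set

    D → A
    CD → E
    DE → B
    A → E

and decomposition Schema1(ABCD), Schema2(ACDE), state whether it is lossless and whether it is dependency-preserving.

Lossless test: (ACD)⁺ = {ABCDE}, which contains all of one fragment — lossless.
Dependency preservation: DE → B is not contained in any single fragment, but the restricted closure of its left-hand side across the fragments still reaches the right-hand side; the remaining FDs each lie inside some fragment. All dependencies are preserved.

lossless and dependency-preserving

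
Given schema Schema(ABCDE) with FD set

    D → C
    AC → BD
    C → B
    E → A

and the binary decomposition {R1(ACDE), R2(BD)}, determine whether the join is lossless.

Common attributes: R1 ∩ R2 = {D}.
Closure of {D}: D → C applies, adding C; C → B applies, adding B. So (D)⁺ = {BCD}.
This closure contains every attribute of R2, so R1 ∩ R2 → R2. The join is lossless.

Yes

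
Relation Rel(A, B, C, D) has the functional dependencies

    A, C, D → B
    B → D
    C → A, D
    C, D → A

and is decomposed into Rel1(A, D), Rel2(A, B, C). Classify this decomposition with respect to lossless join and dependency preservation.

Lossless test: (A)⁺ = {A}, which is a superkey of neither fragment — lossy.
Dependency preservation: the restricted closure of {B} across the fragments never reaches {D}, so B → D cannot be enforced without a join — not preserved.

lossy and not dependency-preserving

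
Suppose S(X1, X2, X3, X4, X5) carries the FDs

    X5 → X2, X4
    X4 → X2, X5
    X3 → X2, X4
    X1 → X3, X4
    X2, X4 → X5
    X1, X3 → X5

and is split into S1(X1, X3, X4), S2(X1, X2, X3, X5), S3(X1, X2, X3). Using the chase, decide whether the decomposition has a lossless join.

Yes

Chase test. Columns are X1, X2, X3, X4, X5; row i has aⱼ where attribute j ∈ Si, else bᵢⱼ.
Initial tableau (one row per fragment):
  row 1: a1 b12 a3 a4 b15
  row 2: a1 a2 a3 b24 a5
  row 3: a1 a2 a3 b34 b35
Rows 1 and 2 agree on X3; apply X3→X2, X4 and equate their X2, X4 entries.
Rows 1 and 3 agree on X3; apply X3→X2, X4 and equate their X2, X4 entries.
Rows 1 and 2 agree on X2, X4; apply X2, X4→X5 and equate their X5 entries.
Rows 1 and 3 agree on X2, X4; apply X2, X4→X5 and equate their X5 entries.
Row 1 is now all distinguished symbols — the join is lossless.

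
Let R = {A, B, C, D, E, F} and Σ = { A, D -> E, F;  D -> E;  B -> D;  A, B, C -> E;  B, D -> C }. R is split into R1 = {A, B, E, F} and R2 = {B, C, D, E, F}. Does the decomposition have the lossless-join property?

Yes

Common attributes: R1 ∩ R2 = {B, E, F}.
Closure of {B, E, F}: B → D applies, adding D; B, D → C applies, adding C. So (B, E, F)⁺ = {B, C, D, E, F}.
This closure contains every attribute of R2, so R1 ∩ R2 → R2. The join is lossless.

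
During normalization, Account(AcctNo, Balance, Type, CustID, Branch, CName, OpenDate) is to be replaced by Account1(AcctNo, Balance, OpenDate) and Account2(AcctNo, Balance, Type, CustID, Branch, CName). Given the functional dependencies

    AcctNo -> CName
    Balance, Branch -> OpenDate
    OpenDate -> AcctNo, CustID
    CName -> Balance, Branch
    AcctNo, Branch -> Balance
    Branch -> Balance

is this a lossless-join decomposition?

Common attributes: Account1 ∩ Account2 = {AcctNo, Balance}.
Closure of {AcctNo, Balance}: AcctNo → CName applies, adding CName; CName → Balance, Branch applies, adding Branch; Balance, Branch → OpenDate applies, adding OpenDate; OpenDate → AcctNo, CustID applies, adding CustID. So (AcctNo, Balance)⁺ = {AcctNo, Balance, CustID, Branch, CName, OpenDate}.
This closure contains every attribute of Account1, so Account1 ∩ Account2 → Account1. The join is lossless.

Yes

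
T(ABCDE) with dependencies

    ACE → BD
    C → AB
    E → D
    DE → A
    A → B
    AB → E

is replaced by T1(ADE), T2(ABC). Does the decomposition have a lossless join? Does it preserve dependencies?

Lossless test: (A)⁺ = {ABDE}, which contains all of one fragment — lossless.
Dependency preservation: ACE → BD; AB → E are not contained in any single fragment, but the restricted closure of each left-hand side across the fragments still reaches the right-hand side; the remaining FDs each lie inside some fragment. All dependencies are preserved.

lossless and dependency-preserving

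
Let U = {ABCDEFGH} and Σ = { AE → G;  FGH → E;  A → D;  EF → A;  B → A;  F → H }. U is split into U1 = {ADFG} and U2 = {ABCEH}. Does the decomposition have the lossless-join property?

No

Common attributes: U1 ∩ U2 = {A}.
Closure of {A}: A → D applies, adding D. So (A)⁺ = {AD}.
The closure contains neither all of U1 = {ADFG} nor all of U2 = {ABCEH}, so the common attributes are not a superkey of either fragment. The join is lossy.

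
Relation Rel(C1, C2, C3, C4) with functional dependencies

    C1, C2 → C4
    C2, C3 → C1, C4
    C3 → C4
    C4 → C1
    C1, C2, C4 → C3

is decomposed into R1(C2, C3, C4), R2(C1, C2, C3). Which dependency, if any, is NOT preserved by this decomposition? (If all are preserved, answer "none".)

C4 → C1

Check C4 → C1: no single fragment contains all of {C1, C4}, and the restricted closure of {C4} across the fragments never reaches {C1}.
C1, C2 → C4 is preserved.
C2, C3 → C1, C4 is preserved.
C3 → C4 is preserved.
C1, C2, C4 → C3 is preserved.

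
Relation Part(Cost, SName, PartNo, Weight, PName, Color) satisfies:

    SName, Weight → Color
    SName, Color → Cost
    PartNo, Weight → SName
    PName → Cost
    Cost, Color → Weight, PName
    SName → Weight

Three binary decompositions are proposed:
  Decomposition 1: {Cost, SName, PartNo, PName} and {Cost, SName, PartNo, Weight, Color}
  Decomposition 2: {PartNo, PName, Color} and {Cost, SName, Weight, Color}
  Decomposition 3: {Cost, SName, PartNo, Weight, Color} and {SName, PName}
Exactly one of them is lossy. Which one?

Decomposition 1: common = {Cost, SName, PartNo}, closure = {Cost, SName, PartNo, Weight, PName, Color} → lossless.
Decomposition 2: common = {Color}, closure = {Color} → lossy.
Decomposition 3: common = {SName}, closure = {Cost, SName, Weight, PName, Color} → lossless.

Decomposition 2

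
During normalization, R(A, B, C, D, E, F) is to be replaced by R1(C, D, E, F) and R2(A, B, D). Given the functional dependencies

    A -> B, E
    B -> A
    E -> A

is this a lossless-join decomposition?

No

Common attributes: R1 ∩ R2 = {D}.
No dependency enlarges {D}, so (D)⁺ = {D}.
The closure contains neither all of R1 = {C, D, E, F} nor all of R2 = {A, B, D}, so the common attributes are not a superkey of either fragment. The join is lossy.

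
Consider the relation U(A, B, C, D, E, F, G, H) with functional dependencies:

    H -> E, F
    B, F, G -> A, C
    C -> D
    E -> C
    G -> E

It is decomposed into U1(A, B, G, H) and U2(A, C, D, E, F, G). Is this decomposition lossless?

No

Common attributes: U1 ∩ U2 = {A, G}.
Closure of {A, G}: G → E applies, adding E; E → C applies, adding C; C → D applies, adding D. So (A, G)⁺ = {A, C, D, E, G}.
The closure contains neither all of U1 = {A, B, G, H} nor all of U2 = {A, C, D, E, F, G}, so the common attributes are not a superkey of either fragment. The join is lossy.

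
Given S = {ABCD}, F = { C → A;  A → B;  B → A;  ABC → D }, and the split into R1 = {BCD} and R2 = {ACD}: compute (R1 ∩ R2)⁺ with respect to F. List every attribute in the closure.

ABCD

R1 ∩ R2 = {CD}.
C → A applies, adding A
A → B applies, adding B
Closure: {ABCD}.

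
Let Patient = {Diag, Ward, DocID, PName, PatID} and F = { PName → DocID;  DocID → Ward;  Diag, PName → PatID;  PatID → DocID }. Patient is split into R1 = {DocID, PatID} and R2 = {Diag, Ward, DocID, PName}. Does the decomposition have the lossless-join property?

No

Common attributes: R1 ∩ R2 = {DocID}.
Closure of {DocID}: DocID → Ward applies, adding Ward. So (DocID)⁺ = {Ward, DocID}.
The closure contains neither all of R1 = {DocID, PatID} nor all of R2 = {Diag, Ward, DocID, PName}, so the common attributes are not a superkey of either fragment. The join is lossy.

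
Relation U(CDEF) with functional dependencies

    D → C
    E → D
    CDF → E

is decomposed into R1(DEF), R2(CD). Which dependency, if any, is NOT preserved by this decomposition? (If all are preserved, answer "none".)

D → C lies within R2.
E → D lies within R1.
CDF → E: restricted closure across fragments reaches E.
Every dependency is enforceable on the fragments, so the decomposition is dependency-preserving.

none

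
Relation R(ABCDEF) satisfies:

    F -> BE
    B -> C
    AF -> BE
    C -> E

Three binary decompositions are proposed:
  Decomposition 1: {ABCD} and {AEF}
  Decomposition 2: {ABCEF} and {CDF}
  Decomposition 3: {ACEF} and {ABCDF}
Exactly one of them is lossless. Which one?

Decomposition 3

Decomposition 1: common = {A}, closure = {A} → lossy.
Decomposition 2: common = {CF}, closure = {BCEF} → lossy.
Decomposition 3: common = {ACF}, closure = {ABCEF} → lossless.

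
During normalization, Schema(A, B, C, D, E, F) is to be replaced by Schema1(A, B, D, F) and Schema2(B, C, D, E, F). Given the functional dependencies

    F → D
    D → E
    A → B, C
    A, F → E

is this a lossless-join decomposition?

Common attributes: Schema1 ∩ Schema2 = {B, D, F}.
Closure of {B, D, F}: D → E applies, adding E. So (B, D, F)⁺ = {B, D, E, F}.
The closure contains neither all of Schema1 = {A, B, D, F} nor all of Schema2 = {B, C, D, E, F}, so the common attributes are not a superkey of either fragment. The join is lossy.

No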